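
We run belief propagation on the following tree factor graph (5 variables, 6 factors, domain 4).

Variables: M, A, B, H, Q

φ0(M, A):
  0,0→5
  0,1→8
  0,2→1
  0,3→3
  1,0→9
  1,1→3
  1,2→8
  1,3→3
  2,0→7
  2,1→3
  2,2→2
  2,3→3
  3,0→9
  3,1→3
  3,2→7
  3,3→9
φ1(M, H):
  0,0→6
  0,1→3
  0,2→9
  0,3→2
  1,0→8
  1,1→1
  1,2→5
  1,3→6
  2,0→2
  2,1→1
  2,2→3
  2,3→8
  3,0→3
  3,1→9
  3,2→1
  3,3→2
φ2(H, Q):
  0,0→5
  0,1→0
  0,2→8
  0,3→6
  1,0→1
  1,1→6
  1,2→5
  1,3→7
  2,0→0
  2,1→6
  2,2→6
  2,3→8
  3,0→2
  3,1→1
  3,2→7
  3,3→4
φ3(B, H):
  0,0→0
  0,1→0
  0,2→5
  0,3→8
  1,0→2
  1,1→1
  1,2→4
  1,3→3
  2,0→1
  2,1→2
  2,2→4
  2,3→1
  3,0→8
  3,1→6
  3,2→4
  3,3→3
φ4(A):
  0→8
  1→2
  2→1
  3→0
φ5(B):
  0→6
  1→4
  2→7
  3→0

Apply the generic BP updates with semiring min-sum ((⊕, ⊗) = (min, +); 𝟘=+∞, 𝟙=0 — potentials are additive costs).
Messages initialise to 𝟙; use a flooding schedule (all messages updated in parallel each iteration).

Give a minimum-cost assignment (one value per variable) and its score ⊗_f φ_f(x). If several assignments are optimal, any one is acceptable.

assignment: (M=0, A=2, B=3, H=3, Q=1); score = 8

init: all messages = 𝟙 over 4 values
r1 m[φ0→M] = [1, 3, 2, 3]
r1 m[φ0→A] = [5, 3, 1, 3]
r1 m[φ1→M] = [2, 1, 1, 1]
r1 m[φ1→H] = [2, 1, 1, 2]
r1 m[φ2→H] = [0, 1, 0, 1]
r1 m[φ2→Q] = [0, 0, 5, 4]
r1 m[φ3→B] = [0, 1, 1, 3]
r1 m[φ3→H] = [0, 0, 4, 1]
r1 m[φ4→A] = [8, 2, 1, 0]
r1 m[φ5→B] = [6, 4, 7, 0]
r1 m[M→φ0] = [0, 0, 0, 0]
r1 m[M→φ1] = [0, 0, 0, 0]
r1 m[A→φ0] = [0, 0, 0, 0]
r1 m[A→φ4] = [0, 0, 0, 0]
r1 m[B→φ3] = [0, 0, 0, 0]
r1 m[B→φ5] = [0, 0, 0, 0]
r1 m[H→φ1] = [0, 0, 0, 0]
r1 m[H→φ2] = [0, 0, 0, 0]
r1 m[H→φ3] = [0, 0, 0, 0]
r1 m[Q→φ2] = [0, 0, 0, 0]
r2 m[φ0→M] = [1, 3, 2, 3]
r2 m[φ0→A] = [5, 3, 1, 3]
r2 m[φ1→M] = [2, 1, 1, 1]
r2 m[φ1→H] = [2, 1, 1, 2]
r2 m[φ2→H] = [0, 1, 0, 1]
r2 m[φ2→Q] = [0, 0, 5, 4]
r2 m[φ3→B] = [0, 1, 1, 3]
r2 m[φ3→H] = [0, 0, 4, 1]
r2 m[φ4→A] = [8, 2, 1, 0]
r2 m[φ5→B] = [6, 4, 7, 0]
r2 m[M→φ0] = [2, 1, 1, 1]
r2 m[M→φ1] = [1, 3, 2, 3]
r2 m[A→φ0] = [8, 2, 1, 0]
r2 m[A→φ4] = [5, 3, 1, 3]
r2 m[B→φ3] = [6, 4, 7, 0]
r2 m[B→φ5] = [0, 1, 1, 3]
r2 m[H→φ1] = [0, 1, 4, 2]
r2 m[H→φ2] = [2, 1, 5, 3]
r2 m[H→φ3] = [2, 2, 1, 3]
r2 m[Q→φ2] = [0, 0, 0, 0]
r3 m[φ0→M] = [2, 3, 3, 5]
r3 m[φ0→A] = [7, 4, 3, 4]
r3 m[φ1→M] = [4, 2, 2, 3]
r3 m[φ1→H] = [4, 3, 4, 3]
r3 m[φ2→H] = [0, 1, 0, 1]
r3 m[φ2→Q] = [2, 2, 6, 7]
r3 m[φ3→B] = [2, 3, 3, 5]
r3 m[φ3→H] = [6, 5, 4, 3]
r3 m[φ4→A] = [8, 2, 1, 0]
r3 m[φ5→B] = [6, 4, 7, 0]
r3 m[M→φ0] = [2, 1, 1, 1]
r3 m[M→φ1] = [1, 3, 2, 3]
r3 m[A→φ0] = [8, 2, 1, 0]
r3 m[A→φ4] = [5, 3, 1, 3]
r3 m[B→φ3] = [6, 4, 7, 0]
r3 m[B→φ5] = [0, 1, 1, 3]
r3 m[H→φ1] = [0, 1, 4, 2]
r3 m[H→φ2] = [2, 1, 5, 3]
r3 m[H→φ3] = [2, 2, 1, 3]
r3 m[Q→φ2] = [0, 0, 0, 0]
r4 m[φ0→M] = [2, 3, 3, 5]
r4 m[φ0→A] = [7, 4, 3, 4]
r4 m[φ1→M] = [4, 2, 2, 3]
r4 m[φ1→H] = [4, 3, 4, 3]
r4 m[φ2→H] = [0, 1, 0, 1]
r4 m[φ2→Q] = [2, 2, 6, 7]
r4 m[φ3→B] = [2, 3, 3, 5]
r4 m[φ3→H] = [6, 5, 4, 3]
r4 m[φ4→A] = [8, 2, 1, 0]
r4 m[φ5→B] = [6, 4, 7, 0]
r4 m[M→φ0] = [4, 2, 2, 3]
r4 m[M→φ1] = [2, 3, 3, 5]
r4 m[A→φ0] = [8, 2, 1, 0]
r4 m[A→φ4] = [7, 4, 3, 4]
r4 m[B→φ3] = [6, 4, 7, 0]
r4 m[B→φ5] = [2, 3, 3, 5]
r4 m[H→φ1] = [6, 6, 4, 4]
r4 m[H→φ2] = [10, 8, 8, 6]
r4 m[H→φ3] = [4, 4, 4, 4]
r4 m[Q→φ2] = [0, 0, 0, 0]
r5 m[φ0→M] = [2, 3, 3, 5]
r5 m[φ0→A] = [9, 5, 4, 5]
r5 m[φ1→M] = [6, 7, 7, 5]
r5 m[φ1→H] = [5, 4, 6, 4]
r5 m[φ2→H] = [0, 1, 0, 1]
r5 m[φ2→Q] = [8, 7, 13, 10]
r5 m[φ3→B] = [4, 5, 5, 7]
r5 m[φ3→H] = [6, 5, 4, 3]
r5 m[φ4→A] = [8, 2, 1, 0]
r5 m[φ5→B] = [6, 4, 7, 0]
r5 m[M→φ0] = [4, 2, 2, 3]
r5 m[M→φ1] = [2, 3, 3, 5]
r5 m[A→φ0] = [8, 2, 1, 0]
r5 m[A→φ4] = [7, 4, 3, 4]
r5 m[B→φ3] = [6, 4, 7, 0]
r5 m[B→φ5] = [2, 3, 3, 5]
r5 m[H→φ1] = [6, 6, 4, 4]
r5 m[H→φ2] = [10, 8, 8, 6]
r5 m[H→φ3] = [4, 4, 4, 4]
r5 m[Q→φ2] = [0, 0, 0, 0]
r6 m[φ0→M] = [2, 3, 3, 5]
r6 m[φ0→A] = [9, 5, 4, 5]
r6 m[φ1→M] = [6, 7, 7, 5]
r6 m[φ1→H] = [5, 4, 6, 4]
r6 m[φ2→H] = [0, 1, 0, 1]
r6 m[φ2→Q] = [8, 7, 13, 10]
r6 m[φ3→B] = [4, 5, 5, 7]
r6 m[φ3→H] = [6, 5, 4, 3]
r6 m[φ4→A] = [8, 2, 1, 0]
r6 m[φ5→B] = [6, 4, 7, 0]
r6 m[M→φ0] = [6, 7, 7, 5]
r6 m[M→φ1] = [2, 3, 3, 5]
r6 m[A→φ0] = [8, 2, 1, 0]
r6 m[A→φ4] = [9, 5, 4, 5]
r6 m[B→φ3] = [6, 4, 7, 0]
r6 m[B→φ5] = [4, 5, 5, 7]
r6 m[H→φ1] = [6, 6, 4, 4]
r6 m[H→φ2] = [11, 9, 10, 7]
r6 m[H→φ3] = [5, 5, 6, 5]
r6 m[Q→φ2] = [0, 0, 0, 0]
r7 m[φ0→M] = [2, 3, 3, 5]
r7 m[φ0→A] = [11, 8, 7, 9]
r7 m[φ1→M] = [6, 7, 7, 5]
r7 m[φ1→H] = [5, 4, 6, 4]
r7 m[φ2→H] = [0, 1, 0, 1]
r7 m[φ2→Q] = [9, 8, 14, 11]
r7 m[φ3→B] = [5, 6, 6, 8]
r7 m[φ3→H] = [6, 5, 4, 3]
r7 m[φ4→A] = [8, 2, 1, 0]
r7 m[φ5→B] = [6, 4, 7, 0]
r7 m[M→φ0] = [6, 7, 7, 5]
r7 m[M→φ1] = [2, 3, 3, 5]
r7 m[A→φ0] = [8, 2, 1, 0]
r7 m[A→φ4] = [9, 5, 4, 5]
r7 m[B→φ3] = [6, 4, 7, 0]
r7 m[B→φ5] = [4, 5, 5, 7]
r7 m[H→φ1] = [6, 6, 4, 4]
r7 m[H→φ2] = [11, 9, 10, 7]
r7 m[H→φ3] = [5, 5, 6, 5]
r7 m[Q→φ2] = [0, 0, 0, 0]
r8 m[φ0→M] = [2, 3, 3, 5]
r8 m[φ0→A] = [11, 8, 7, 9]
r8 m[φ1→M] = [6, 7, 7, 5]
r8 m[φ1→H] = [5, 4, 6, 4]
r8 m[φ2→H] = [0, 1, 0, 1]
r8 m[φ2→Q] = [9, 8, 14, 11]
r8 m[φ3→B] = [5, 6, 6, 8]
r8 m[φ3→H] = [6, 5, 4, 3]
r8 m[φ4→A] = [8, 2, 1, 0]
r8 m[φ5→B] = [6, 4, 7, 0]
r8 m[M→φ0] = [6, 7, 7, 5]
r8 m[M→φ1] = [2, 3, 3, 5]
r8 m[A→φ0] = [8, 2, 1, 0]
r8 m[A→φ4] = [11, 8, 7, 9]
r8 m[B→φ3] = [6, 4, 7, 0]
r8 m[B→φ5] = [5, 6, 6, 8]
r8 m[H→φ1] = [6, 6, 4, 4]
r8 m[H→φ2] = [11, 9, 10, 7]
r8 m[H→φ3] = [5, 5, 6, 5]
r8 m[Q→φ2] = [0, 0, 0, 0]
r9 m[φ0→M] = [2, 3, 3, 5]
r9 m[φ0→A] = [11, 8, 7, 9]
r9 m[φ1→M] = [6, 7, 7, 5]
r9 m[φ1→H] = [5, 4, 6, 4]
r9 m[φ2→H] = [0, 1, 0, 1]
r9 m[φ2→Q] = [9, 8, 14, 11]
r9 m[φ3→B] = [5, 6, 6, 8]
r9 m[φ3→H] = [6, 5, 4, 3]
r9 m[φ4→A] = [8, 2, 1, 0]
r9 m[φ5→B] = [6, 4, 7, 0]
r9 m[M→φ0] = [6, 7, 7, 5]
r9 m[M→φ1] = [2, 3, 3, 5]
r9 m[A→φ0] = [8, 2, 1, 0]
r9 m[A→φ4] = [11, 8, 7, 9]
r9 m[B→φ3] = [6, 4, 7, 0]
r9 m[B→φ5] = [5, 6, 6, 8]
r9 m[H→φ1] = [6, 6, 4, 4]
r9 m[H→φ2] = [11, 9, 10, 7]
r9 m[H→φ3] = [5, 5, 6, 5]
r9 m[Q→φ2] = [0, 0, 0, 0]
fixed point reached at round 9
traceback from M: (M=0, A=2, B=3, H=3, Q=1), score=8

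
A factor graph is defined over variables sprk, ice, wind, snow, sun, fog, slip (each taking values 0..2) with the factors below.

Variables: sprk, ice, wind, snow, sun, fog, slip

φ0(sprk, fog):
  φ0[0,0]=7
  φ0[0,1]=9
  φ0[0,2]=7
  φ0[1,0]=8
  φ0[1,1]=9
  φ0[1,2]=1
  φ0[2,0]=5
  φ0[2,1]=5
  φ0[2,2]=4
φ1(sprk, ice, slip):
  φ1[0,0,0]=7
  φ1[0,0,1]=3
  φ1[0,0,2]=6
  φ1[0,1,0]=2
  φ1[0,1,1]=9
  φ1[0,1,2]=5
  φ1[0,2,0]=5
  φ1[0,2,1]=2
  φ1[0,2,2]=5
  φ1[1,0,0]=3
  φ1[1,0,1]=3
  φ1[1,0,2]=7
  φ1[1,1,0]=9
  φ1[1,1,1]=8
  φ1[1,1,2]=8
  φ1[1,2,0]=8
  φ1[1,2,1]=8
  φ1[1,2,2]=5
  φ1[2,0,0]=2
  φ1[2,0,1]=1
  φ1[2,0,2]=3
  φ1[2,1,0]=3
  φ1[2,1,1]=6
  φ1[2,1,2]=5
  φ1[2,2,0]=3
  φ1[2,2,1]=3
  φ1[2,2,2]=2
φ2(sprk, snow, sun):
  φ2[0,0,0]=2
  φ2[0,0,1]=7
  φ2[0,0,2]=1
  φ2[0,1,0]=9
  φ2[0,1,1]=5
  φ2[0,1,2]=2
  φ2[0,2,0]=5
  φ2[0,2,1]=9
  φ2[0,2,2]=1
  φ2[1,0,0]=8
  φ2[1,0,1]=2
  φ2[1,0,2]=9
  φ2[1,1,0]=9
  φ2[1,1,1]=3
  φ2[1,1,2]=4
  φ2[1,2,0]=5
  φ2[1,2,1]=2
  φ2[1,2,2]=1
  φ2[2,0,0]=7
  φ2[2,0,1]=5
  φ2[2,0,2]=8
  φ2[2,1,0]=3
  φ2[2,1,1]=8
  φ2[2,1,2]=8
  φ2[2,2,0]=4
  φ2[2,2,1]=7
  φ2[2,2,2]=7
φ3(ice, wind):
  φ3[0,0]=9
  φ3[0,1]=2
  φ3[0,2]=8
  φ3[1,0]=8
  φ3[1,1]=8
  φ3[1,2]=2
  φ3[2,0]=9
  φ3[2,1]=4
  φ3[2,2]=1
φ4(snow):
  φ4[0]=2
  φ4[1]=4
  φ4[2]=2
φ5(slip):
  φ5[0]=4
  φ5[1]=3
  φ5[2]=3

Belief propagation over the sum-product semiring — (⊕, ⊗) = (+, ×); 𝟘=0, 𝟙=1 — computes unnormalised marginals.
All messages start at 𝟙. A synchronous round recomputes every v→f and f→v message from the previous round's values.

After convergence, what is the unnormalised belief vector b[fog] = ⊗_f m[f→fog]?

b[fog] = [6320818, 7285022, 3353378]

init: all messages = 𝟙 over 3 values
r1 m[φ0→sprk] = [23, 18, 14]
r1 m[φ0→fog] = [20, 23, 12]
r1 m[φ1→sprk] = [44, 59, 28]
r1 m[φ1→ice] = [35, 55, 41]
r1 m[φ1→slip] = [42, 43, 46]
r1 m[φ2→sprk] = [41, 43, 57]
r1 m[φ2→snow] = [49, 51, 41]
r1 m[φ2→sun] = [52, 48, 41]
r1 m[φ3→ice] = [19, 18, 14]
r1 m[φ3→wind] = [26, 14, 11]
r1 m[φ4→snow] = [2, 4, 2]
r1 m[φ5→slip] = [4, 3, 3]
r1 m[sprk→φ0] = [1, 1, 1]
r1 m[sprk→φ1] = [1, 1, 1]
r1 m[sprk→φ2] = [1, 1, 1]
r1 m[ice→φ1] = [1, 1, 1]
r1 m[ice→φ3] = [1, 1, 1]
r1 m[wind→φ3] = [1, 1, 1]
r1 m[snow→φ2] = [1, 1, 1]
r1 m[snow→φ4] = [1, 1, 1]
r1 m[sun→φ2] = [1, 1, 1]
r1 m[fog→φ0] = [1, 1, 1]
r1 m[slip→φ1] = [1, 1, 1]
r1 m[slip→φ5] = [1, 1, 1]
r2 m[φ0→sprk] = [23, 18, 14]
r2 m[φ0→fog] = [20, 23, 12]
r2 m[φ1→sprk] = [44, 59, 28]
r2 m[φ1→ice] = [35, 55, 41]
r2 m[φ1→slip] = [42, 43, 46]
r2 m[φ2→sprk] = [41, 43, 57]
r2 m[φ2→snow] = [49, 51, 41]
r2 m[φ2→sun] = [52, 48, 41]
r2 m[φ3→ice] = [19, 18, 14]
r2 m[φ3→wind] = [26, 14, 11]
r2 m[φ4→snow] = [2, 4, 2]
r2 m[φ5→slip] = [4, 3, 3]
r2 m[sprk→φ0] = [1804, 2537, 1596]
r2 m[sprk→φ1] = [943, 774, 798]
r2 m[sprk→φ2] = [1012, 1062, 392]
r2 m[ice→φ1] = [19, 18, 14]
r2 m[ice→φ3] = [35, 55, 41]
r2 m[wind→φ3] = [1, 1, 1]
r2 m[snow→φ2] = [2, 4, 2]
r2 m[snow→φ4] = [49, 51, 41]
r2 m[sun→φ2] = [1, 1, 1]
r2 m[fog→φ0] = [1, 1, 1]
r2 m[slip→φ1] = [4, 3, 3]
r2 m[slip→φ5] = [42, 43, 46]
r3 m[φ0→sprk] = [23, 18, 14]
r3 m[φ0→fog] = [40904, 47049, 21549]
r3 m[φ1→sprk] = [2519, 3304, 1568]
r3 m[φ1→ice] = [100333, 148076, 115163]
r3 m[φ1→slip] = [588503, 610045, 666610]
r3 m[φ2→sprk] = [114, 118, 152]
r3 m[φ2→snow] = [38138, 40632, 30732]
r3 m[φ2→sun] = [129772, 95816, 74680]
r3 m[φ3→ice] = [19, 18, 14]
r3 m[φ3→wind] = [1124, 674, 431]
r3 m[φ4→snow] = [2, 4, 2]
r3 m[φ5→slip] = [4, 3, 3]
r3 m[sprk→φ0] = [1804, 2537, 1596]
r3 m[sprk→φ1] = [943, 774, 798]
r3 m[sprk→φ2] = [1012, 1062, 392]
r3 m[ice→φ1] = [19, 18, 14]
r3 m[ice→φ3] = [35, 55, 41]
r3 m[wind→φ3] = [1, 1, 1]
r3 m[snow→φ2] = [2, 4, 2]
r3 m[snow→φ4] = [49, 51, 41]
r3 m[sun→φ2] = [1, 1, 1]
r3 m[fog→φ0] = [1, 1, 1]
r3 m[slip→φ1] = [4, 3, 3]
r3 m[slip→φ5] = [42, 43, 46]
r4 m[φ0→sprk] = [23, 18, 14]
r4 m[φ0→fog] = [40904, 47049, 21549]
r4 m[φ1→sprk] = [2519, 3304, 1568]
r4 m[φ1→ice] = [100333, 148076, 115163]
r4 m[φ1→slip] = [588503, 610045, 666610]
r4 m[φ2→sprk] = [114, 118, 152]
r4 m[φ2→snow] = [38138, 40632, 30732]
r4 m[φ2→sun] = [129772, 95816, 74680]
r4 m[φ3→ice] = [19, 18, 14]
r4 m[φ3→wind] = [1124, 674, 431]
r4 m[φ4→snow] = [2, 4, 2]
r4 m[φ5→slip] = [4, 3, 3]
r4 m[sprk→φ0] = [287166, 389872, 238336]
r4 m[sprk→φ1] = [2622, 2124, 2128]
r4 m[sprk→φ2] = [57937, 59472, 21952]
r4 m[ice→φ1] = [19, 18, 14]
r4 m[ice→φ3] = [100333, 148076, 115163]
r4 m[wind→φ3] = [1, 1, 1]
r4 m[snow→φ2] = [2, 4, 2]
r4 m[snow→φ4] = [38138, 40632, 30732]
r4 m[sun→φ2] = [1, 1, 1]
r4 m[fog→φ0] = [1, 1, 1]
r4 m[slip→φ1] = [4, 3, 3]
r4 m[slip→φ5] = [588503, 610045, 666610]
r5 m[φ0→sprk] = [23, 18, 14]
r5 m[φ0→fog] = [6320818, 7285022, 3353378]
r5 m[φ1→sprk] = [2519, 3304, 1568]
r5 m[φ1→ice] = [275978, 405276, 315762]
r5 m[φ1→slip] = [1614854, 1672078, 1827856]
r5 m[φ2→sprk] = [114, 118, 152]
r5 m[φ2→snow] = [2148378, 2295632, 1739967]
r5 m[φ2→sun] = [7330482, 5431476, 4197260]
r5 m[φ3→ice] = [19, 18, 14]
r5 m[φ3→wind] = [3124072, 1845926, 1213979]
r5 m[φ4→snow] = [2, 4, 2]
r5 m[φ5→slip] = [4, 3, 3]
r5 m[sprk→φ0] = [287166, 389872, 238336]
r5 m[sprk→φ1] = [2622, 2124, 2128]
r5 m[sprk→φ2] = [57937, 59472, 21952]
r5 m[ice→φ1] = [19, 18, 14]
r5 m[ice→φ3] = [100333, 148076, 115163]
r5 m[wind→φ3] = [1, 1, 1]
r5 m[snow→φ2] = [2, 4, 2]
r5 m[snow→φ4] = [38138, 40632, 30732]
r5 m[sun→φ2] = [1, 1, 1]
r5 m[fog→φ0] = [1, 1, 1]
r5 m[slip→φ1] = [4, 3, 3]
r5 m[slip→φ5] = [588503, 610045, 666610]
r6 m[φ0→sprk] = [23, 18, 14]
r6 m[φ0→fog] = [6320818, 7285022, 3353378]
r6 m[φ1→sprk] = [2519, 3304, 1568]
r6 m[φ1→ice] = [275978, 405276, 315762]
r6 m[φ1→slip] = [1614854, 1672078, 1827856]
r6 m[φ2→sprk] = [114, 118, 152]
r6 m[φ2→snow] = [2148378, 2295632, 1739967]
r6 m[φ2→sun] = [7330482, 5431476, 4197260]
r6 m[φ3→ice] = [19, 18, 14]
r6 m[φ3→wind] = [3124072, 1845926, 1213979]
r6 m[φ4→snow] = [2, 4, 2]
r6 m[φ5→slip] = [4, 3, 3]
r6 m[sprk→φ0] = [287166, 389872, 238336]
r6 m[sprk→φ1] = [2622, 2124, 2128]
r6 m[sprk→φ2] = [57937, 59472, 21952]
r6 m[ice→φ1] = [19, 18, 14]
r6 m[ice→φ3] = [275978, 405276, 315762]
r6 m[wind→φ3] = [1, 1, 1]
r6 m[snow→φ2] = [2, 4, 2]
r6 m[snow→φ4] = [2148378, 2295632, 1739967]
r6 m[sun→φ2] = [1, 1, 1]
r6 m[fog→φ0] = [1, 1, 1]
r6 m[slip→φ1] = [4, 3, 3]
r6 m[slip→φ5] = [1614854, 1672078, 1827856]
r7 m[φ0→sprk] = [23, 18, 14]
r7 m[φ0→fog] = [6320818, 7285022, 3353378]
r7 m[φ1→sprk] = [2519, 3304, 1568]
r7 m[φ1→ice] = [275978, 405276, 315762]
r7 m[φ1→slip] = [1614854, 1672078, 1827856]
r7 m[φ2→sprk] = [114, 118, 152]
r7 m[φ2→snow] = [2148378, 2295632, 1739967]
r7 m[φ2→sun] = [7330482, 5431476, 4197260]
r7 m[φ3→ice] = [19, 18, 14]
r7 m[φ3→wind] = [8567868, 5057212, 3334138]
r7 m[φ4→snow] = [2, 4, 2]
r7 m[φ5→slip] = [4, 3, 3]
r7 m[sprk→φ0] = [287166, 389872, 238336]
r7 m[sprk→φ1] = [2622, 2124, 2128]
r7 m[sprk→φ2] = [57937, 59472, 21952]
r7 m[ice→φ1] = [19, 18, 14]
r7 m[ice→φ3] = [275978, 405276, 315762]
r7 m[wind→φ3] = [1, 1, 1]
r7 m[snow→φ2] = [2, 4, 2]
r7 m[snow→φ4] = [2148378, 2295632, 1739967]
r7 m[sun→φ2] = [1, 1, 1]
r7 m[fog→φ0] = [1, 1, 1]
r7 m[slip→φ1] = [4, 3, 3]
r7 m[slip→φ5] = [1614854, 1672078, 1827856]
r8 m[φ0→sprk] = [23, 18, 14]
r8 m[φ0→fog] = [6320818, 7285022, 3353378]
r8 m[φ1→sprk] = [2519, 3304, 1568]
r8 m[φ1→ice] = [275978, 405276, 315762]
r8 m[φ1→slip] = [1614854, 1672078, 1827856]
r8 m[φ2→sprk] = [114, 118, 152]
r8 m[φ2→snow] = [2148378, 2295632, 1739967]
r8 m[φ2→sun] = [7330482, 5431476, 4197260]
r8 m[φ3→ice] = [19, 18, 14]
r8 m[φ3→wind] = [8567868, 5057212, 3334138]
r8 m[φ4→snow] = [2, 4, 2]
r8 m[φ5→slip] = [4, 3, 3]
r8 m[sprk→φ0] = [287166, 389872, 238336]
r8 m[sprk→φ1] = [2622, 2124, 2128]
r8 m[sprk→φ2] = [57937, 59472, 21952]
r8 m[ice→φ1] = [19, 18, 14]
r8 m[ice→φ3] = [275978, 405276, 315762]
r8 m[wind→φ3] = [1, 1, 1]
r8 m[snow→φ2] = [2, 4, 2]
r8 m[snow→φ4] = [2148378, 2295632, 1739967]
r8 m[sun→φ2] = [1, 1, 1]
r8 m[fog→φ0] = [1, 1, 1]
r8 m[slip→φ1] = [4, 3, 3]
r8 m[slip→φ5] = [1614854, 1672078, 1827856]
fixed point reached at round 8
b[fog] = ⊗ incoming = [6320818, 7285022, 3353378]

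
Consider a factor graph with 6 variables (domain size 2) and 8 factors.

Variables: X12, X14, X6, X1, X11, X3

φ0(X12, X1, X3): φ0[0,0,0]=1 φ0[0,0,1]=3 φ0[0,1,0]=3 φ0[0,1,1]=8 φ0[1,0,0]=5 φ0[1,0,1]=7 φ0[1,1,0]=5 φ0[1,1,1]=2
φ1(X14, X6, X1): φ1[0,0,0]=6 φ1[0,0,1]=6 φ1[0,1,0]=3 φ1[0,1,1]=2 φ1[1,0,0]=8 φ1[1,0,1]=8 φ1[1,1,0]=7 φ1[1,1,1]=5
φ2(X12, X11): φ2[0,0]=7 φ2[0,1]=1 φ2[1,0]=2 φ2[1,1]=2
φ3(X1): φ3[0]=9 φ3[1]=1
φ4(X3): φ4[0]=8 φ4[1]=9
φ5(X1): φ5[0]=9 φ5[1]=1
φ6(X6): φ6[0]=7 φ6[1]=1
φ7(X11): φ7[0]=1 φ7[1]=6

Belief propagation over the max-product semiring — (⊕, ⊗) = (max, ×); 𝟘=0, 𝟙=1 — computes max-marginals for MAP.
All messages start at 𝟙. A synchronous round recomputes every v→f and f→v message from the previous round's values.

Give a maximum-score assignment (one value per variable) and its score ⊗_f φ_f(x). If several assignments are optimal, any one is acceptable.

assignment: (X12=1, X14=1, X6=0, X1=0, X11=1, X3=1); score = 3429216

init: all messages = 𝟙 over 2 values
r1 m[φ0→X12] = [8, 7]
r1 m[φ0→X1] = [7, 8]
r1 m[φ0→X3] = [5, 8]
r1 m[φ1→X14] = [6, 8]
r1 m[φ1→X6] = [8, 7]
r1 m[φ1→X1] = [8, 8]
r1 m[φ2→X12] = [7, 2]
r1 m[φ2→X11] = [7, 2]
r1 m[φ3→X1] = [9, 1]
r1 m[φ4→X3] = [8, 9]
r1 m[φ5→X1] = [9, 1]
r1 m[φ6→X6] = [7, 1]
r1 m[φ7→X11] = [1, 6]
r1 m[X12→φ0] = [1, 1]
r1 m[X12→φ2] = [1, 1]
r1 m[X14→φ1] = [1, 1]
r1 m[X6→φ1] = [1, 1]
r1 m[X6→φ6] = [1, 1]
r1 m[X1→φ0] = [1, 1]
r1 m[X1→φ1] = [1, 1]
r1 m[X1→φ3] = [1, 1]
r1 m[X1→φ5] = [1, 1]
r1 m[X11→φ2] = [1, 1]
r1 m[X11→φ7] = [1, 1]
r1 m[X3→φ0] = [1, 1]
r1 m[X3→φ4] = [1, 1]
r2 m[φ0→X12] = [8, 7]
r2 m[φ0→X1] = [7, 8]
r2 m[φ0→X3] = [5, 8]
r2 m[φ1→X14] = [6, 8]
r2 m[φ1→X6] = [8, 7]
r2 m[φ1→X1] = [8, 8]
r2 m[φ2→X12] = [7, 2]
r2 m[φ2→X11] = [7, 2]
r2 m[φ3→X1] = [9, 1]
r2 m[φ4→X3] = [8, 9]
r2 m[φ5→X1] = [9, 1]
r2 m[φ6→X6] = [7, 1]
r2 m[φ7→X11] = [1, 6]
r2 m[X12→φ0] = [7, 2]
r2 m[X12→φ2] = [8, 7]
r2 m[X14→φ1] = [1, 1]
r2 m[X6→φ1] = [7, 1]
r2 m[X6→φ6] = [8, 7]
r2 m[X1→φ0] = [648, 8]
r2 m[X1→φ1] = [567, 8]
r2 m[X1→φ3] = [504, 64]
r2 m[X1→φ5] = [504, 64]
r2 m[X11→φ2] = [1, 6]
r2 m[X11→φ7] = [7, 2]
r2 m[X3→φ0] = [8, 9]
r2 m[X3→φ4] = [5, 8]
r3 m[φ0→X12] = [17496, 40824]
r3 m[φ0→X1] = [189, 504]
r3 m[φ0→X3] = [6480, 13608]
r3 m[φ1→X14] = [23814, 31752]
r3 m[φ1→X6] = [4536, 3969]
r3 m[φ1→X1] = [56, 56]
r3 m[φ2→X12] = [7, 12]
r3 m[φ2→X11] = [56, 14]
r3 m[φ3→X1] = [9, 1]
r3 m[φ4→X3] = [8, 9]
r3 m[φ5→X1] = [9, 1]
r3 m[φ6→X6] = [7, 1]
r3 m[φ7→X11] = [1, 6]
r3 m[X12→φ0] = [7, 2]
r3 m[X12→φ2] = [8, 7]
r3 m[X14→φ1] = [1, 1]
r3 m[X6→φ1] = [7, 1]
r3 m[X6→φ6] = [8, 7]
r3 m[X1→φ0] = [648, 8]
r3 m[X1→φ1] = [567, 8]
r3 m[X1→φ3] = [504, 64]
r3 m[X1→φ5] = [504, 64]
r3 m[X11→φ2] = [1, 6]
r3 m[X11→φ7] = [7, 2]
r3 m[X3→φ0] = [8, 9]
r3 m[X3→φ4] = [5, 8]
r4 m[φ0→X12] = [17496, 40824]
r4 m[φ0→X1] = [189, 504]
r4 m[φ0→X3] = [6480, 13608]
r4 m[φ1→X14] = [23814, 31752]
r4 m[φ1→X6] = [4536, 3969]
r4 m[φ1→X1] = [56, 56]
r4 m[φ2→X12] = [7, 12]
r4 m[φ2→X11] = [56, 14]
r4 m[φ3→X1] = [9, 1]
r4 m[φ4→X3] = [8, 9]
r4 m[φ5→X1] = [9, 1]
r4 m[φ6→X6] = [7, 1]
r4 m[φ7→X11] = [1, 6]
r4 m[X12→φ0] = [7, 12]
r4 m[X12→φ2] = [17496, 40824]
r4 m[X14→φ1] = [1, 1]
r4 m[X6→φ1] = [7, 1]
r4 m[X6→φ6] = [4536, 3969]
r4 m[X1→φ0] = [4536, 56]
r4 m[X1→φ1] = [15309, 504]
r4 m[X1→φ3] = [95256, 28224]
r4 m[X1→φ5] = [95256, 28224]
r4 m[X11→φ2] = [1, 6]
r4 m[X11→φ7] = [56, 14]
r4 m[X3→φ0] = [8, 9]
r4 m[X3→φ4] = [6480, 13608]
r5 m[φ0→X12] = [122472, 285768]
r5 m[φ0→X1] = [756, 504]
r5 m[φ0→X3] = [272160, 381024]
r5 m[φ1→X14] = [642978, 857304]
r5 m[φ1→X6] = [122472, 107163]
r5 m[φ1→X1] = [56, 56]
r5 m[φ2→X12] = [7, 12]
r5 m[φ2→X11] = [122472, 81648]
r5 m[φ3→X1] = [9, 1]
r5 m[φ4→X3] = [8, 9]
r5 m[φ5→X1] = [9, 1]
r5 m[φ6→X6] = [7, 1]
r5 m[φ7→X11] = [1, 6]
r5 m[X12→φ0] = [7, 12]
r5 m[X12→φ2] = [17496, 40824]
r5 m[X14→φ1] = [1, 1]
r5 m[X6→φ1] = [7, 1]
r5 m[X6→φ6] = [4536, 3969]
r5 m[X1→φ0] = [4536, 56]
r5 m[X1→φ1] = [15309, 504]
r5 m[X1→φ3] = [95256, 28224]
r5 m[X1→φ5] = [95256, 28224]
r5 m[X11→φ2] = [1, 6]
r5 m[X11→φ7] = [56, 14]
r5 m[X3→φ0] = [8, 9]
r5 m[X3→φ4] = [6480, 13608]
r6 m[φ0→X12] = [122472, 285768]
r6 m[φ0→X1] = [756, 504]
r6 m[φ0→X3] = [272160, 381024]
r6 m[φ1→X14] = [642978, 857304]
r6 m[φ1→X6] = [122472, 107163]
r6 m[φ1→X1] = [56, 56]
r6 m[φ2→X12] = [7, 12]
r6 m[φ2→X11] = [122472, 81648]
r6 m[φ3→X1] = [9, 1]
r6 m[φ4→X3] = [8, 9]
r6 m[φ5→X1] = [9, 1]
r6 m[φ6→X6] = [7, 1]
r6 m[φ7→X11] = [1, 6]
r6 m[X12→φ0] = [7, 12]
r6 m[X12→φ2] = [122472, 285768]
r6 m[X14→φ1] = [1, 1]
r6 m[X6→φ1] = [7, 1]
r6 m[X6→φ6] = [122472, 107163]
r6 m[X1→φ0] = [4536, 56]
r6 m[X1→φ1] = [61236, 504]
r6 m[X1→φ3] = [381024, 28224]
r6 m[X1→φ5] = [381024, 28224]
r6 m[X11→φ2] = [1, 6]
r6 m[X11→φ7] = [122472, 81648]
r6 m[X3→φ0] = [8, 9]
r6 m[X3→φ4] = [272160, 381024]
r7 m[φ0→X12] = [122472, 285768]
r7 m[φ0→X1] = [756, 504]
r7 m[φ0→X3] = [272160, 381024]
r7 m[φ1→X14] = [2571912, 3429216]
r7 m[φ1→X6] = [489888, 428652]
r7 m[φ1→X1] = [56, 56]
r7 m[φ2→X12] = [7, 12]
r7 m[φ2→X11] = [857304, 571536]
r7 m[φ3→X1] = [9, 1]
r7 m[φ4→X3] = [8, 9]
r7 m[φ5→X1] = [9, 1]
r7 m[φ6→X6] = [7, 1]
r7 m[φ7→X11] = [1, 6]
r7 m[X12→φ0] = [7, 12]
r7 m[X12→φ2] = [122472, 285768]
r7 m[X14→φ1] = [1, 1]
r7 m[X6→φ1] = [7, 1]
r7 m[X6→φ6] = [122472, 107163]
r7 m[X1→φ0] = [4536, 56]
r7 m[X1→φ1] = [61236, 504]
r7 m[X1→φ3] = [381024, 28224]
r7 m[X1→φ5] = [381024, 28224]
r7 m[X11→φ2] = [1, 6]
r7 m[X11→φ7] = [122472, 81648]
r7 m[X3→φ0] = [8, 9]
r7 m[X3→φ4] = [272160, 381024]
r8 m[φ0→X12] = [122472, 285768]
r8 m[φ0→X1] = [756, 504]
r8 m[φ0→X3] = [272160, 381024]
r8 m[φ1→X14] = [2571912, 3429216]
r8 m[φ1→X6] = [489888, 428652]
r8 m[φ1→X1] = [56, 56]
r8 m[φ2→X12] = [7, 12]
r8 m[φ2→X11] = [857304, 571536]
r8 m[φ3→X1] = [9, 1]
r8 m[φ4→X3] = [8, 9]
r8 m[φ5→X1] = [9, 1]
r8 m[φ6→X6] = [7, 1]
r8 m[φ7→X11] = [1, 6]
r8 m[X12→φ0] = [7, 12]
r8 m[X12→φ2] = [122472, 285768]
r8 m[X14→φ1] = [1, 1]
r8 m[X6→φ1] = [7, 1]
r8 m[X6→φ6] = [489888, 428652]
r8 m[X1→φ0] = [4536, 56]
r8 m[X1→φ1] = [61236, 504]
r8 m[X1→φ3] = [381024, 28224]
r8 m[X1→φ5] = [381024, 28224]
r8 m[X11→φ2] = [1, 6]
r8 m[X11→φ7] = [857304, 571536]
r8 m[X3→φ0] = [8, 9]
r8 m[X3→φ4] = [272160, 381024]
r9 m[φ0→X12] = [122472, 285768]
r9 m[φ0→X1] = [756, 504]
r9 m[φ0→X3] = [272160, 381024]
r9 m[φ1→X14] = [2571912, 3429216]
r9 m[φ1→X6] = [489888, 428652]
r9 m[φ1→X1] = [56, 56]
r9 m[φ2→X12] = [7, 12]
r9 m[φ2→X11] = [857304, 571536]
r9 m[φ3→X1] = [9, 1]
r9 m[φ4→X3] = [8, 9]
r9 m[φ5→X1] = [9, 1]
r9 m[φ6→X6] = [7, 1]
r9 m[φ7→X11] = [1, 6]
r9 m[X12→φ0] = [7, 12]
r9 m[X12→φ2] = [122472, 285768]
r9 m[X14→φ1] = [1, 1]
r9 m[X6→φ1] = [7, 1]
r9 m[X6→φ6] = [489888, 428652]
r9 m[X1→φ0] = [4536, 56]
r9 m[X1→φ1] = [61236, 504]
r9 m[X1→φ3] = [381024, 28224]
r9 m[X1→φ5] = [381024, 28224]
r9 m[X11→φ2] = [1, 6]
r9 m[X11→φ7] = [857304, 571536]
r9 m[X3→φ0] = [8, 9]
r9 m[X3→φ4] = [272160, 381024]
fixed point reached at round 9
traceback from X12: (X12=1, X14=1, X6=0, X1=0, X11=1, X3=1), score=3429216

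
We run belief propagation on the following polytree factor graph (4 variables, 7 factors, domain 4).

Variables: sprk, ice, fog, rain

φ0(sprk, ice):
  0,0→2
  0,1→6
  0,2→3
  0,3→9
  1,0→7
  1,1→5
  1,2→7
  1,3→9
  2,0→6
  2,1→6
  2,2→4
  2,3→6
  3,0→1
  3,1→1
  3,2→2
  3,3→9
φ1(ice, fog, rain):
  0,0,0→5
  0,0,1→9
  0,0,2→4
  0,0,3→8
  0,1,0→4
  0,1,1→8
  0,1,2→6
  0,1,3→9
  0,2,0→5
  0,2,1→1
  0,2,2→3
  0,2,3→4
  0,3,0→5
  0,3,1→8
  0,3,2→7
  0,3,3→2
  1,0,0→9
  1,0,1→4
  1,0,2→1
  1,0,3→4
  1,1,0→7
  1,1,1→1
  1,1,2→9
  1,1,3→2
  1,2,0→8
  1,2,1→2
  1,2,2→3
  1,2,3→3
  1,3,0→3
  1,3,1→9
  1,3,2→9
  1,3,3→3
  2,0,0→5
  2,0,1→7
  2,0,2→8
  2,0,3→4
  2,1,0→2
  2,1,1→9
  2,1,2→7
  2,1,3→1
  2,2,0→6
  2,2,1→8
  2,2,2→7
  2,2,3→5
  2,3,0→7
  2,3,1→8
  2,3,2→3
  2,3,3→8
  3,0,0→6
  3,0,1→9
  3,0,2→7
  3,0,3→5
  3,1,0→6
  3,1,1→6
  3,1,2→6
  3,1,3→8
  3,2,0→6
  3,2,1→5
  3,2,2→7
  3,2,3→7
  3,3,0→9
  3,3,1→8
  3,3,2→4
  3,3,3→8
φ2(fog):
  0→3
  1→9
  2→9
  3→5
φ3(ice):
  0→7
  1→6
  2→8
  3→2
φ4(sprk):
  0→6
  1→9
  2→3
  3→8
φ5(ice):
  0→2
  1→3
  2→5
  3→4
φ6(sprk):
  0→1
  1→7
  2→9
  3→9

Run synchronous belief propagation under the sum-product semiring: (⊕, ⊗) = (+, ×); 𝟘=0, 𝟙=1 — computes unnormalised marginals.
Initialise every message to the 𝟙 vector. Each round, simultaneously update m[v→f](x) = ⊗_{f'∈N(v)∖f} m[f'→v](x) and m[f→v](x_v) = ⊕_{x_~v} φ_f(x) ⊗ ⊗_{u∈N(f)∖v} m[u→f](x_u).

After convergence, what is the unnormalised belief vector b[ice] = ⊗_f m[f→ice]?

b[ice] = [5270664, 5149170, 17263080, 7841880]

init: all messages = 𝟙 over 4 values
r1 m[φ0→sprk] = [20, 28, 22, 13]
r1 m[φ0→ice] = [16, 18, 16, 33]
r1 m[φ1→ice] = [88, 77, 95, 107]
r1 m[φ1→fog] = [95, 91, 80, 101]
r1 m[φ1→rain] = [93, 102, 91, 81]
r1 m[φ2→fog] = [3, 9, 9, 5]
r1 m[φ3→ice] = [7, 6, 8, 2]
r1 m[φ4→sprk] = [6, 9, 3, 8]
r1 m[φ5→ice] = [2, 3, 5, 4]
r1 m[φ6→sprk] = [1, 7, 9, 9]
r1 m[sprk→φ0] = [1, 1, 1, 1]
r1 m[sprk→φ4] = [1, 1, 1, 1]
r1 m[sprk→φ6] = [1, 1, 1, 1]
r1 m[ice→φ0] = [1, 1, 1, 1]
r1 m[ice→φ1] = [1, 1, 1, 1]
r1 m[ice→φ3] = [1, 1, 1, 1]
r1 m[ice→φ5] = [1, 1, 1, 1]
r1 m[fog→φ1] = [1, 1, 1, 1]
r1 m[fog→φ2] = [1, 1, 1, 1]
r1 m[rain→φ1] = [1, 1, 1, 1]
r2 m[φ0→sprk] = [20, 28, 22, 13]
r2 m[φ0→ice] = [16, 18, 16, 33]
r2 m[φ1→ice] = [88, 77, 95, 107]
r2 m[φ1→fog] = [95, 91, 80, 101]
r2 m[φ1→rain] = [93, 102, 91, 81]
r2 m[φ2→fog] = [3, 9, 9, 5]
r2 m[φ3→ice] = [7, 6, 8, 2]
r2 m[φ4→sprk] = [6, 9, 3, 8]
r2 m[φ5→ice] = [2, 3, 5, 4]
r2 m[φ6→sprk] = [1, 7, 9, 9]
r2 m[sprk→φ0] = [6, 63, 27, 72]
r2 m[sprk→φ4] = [20, 196, 198, 117]
r2 m[sprk→φ6] = [120, 252, 66, 104]
r2 m[ice→φ0] = [1232, 1386, 3800, 856]
r2 m[ice→φ1] = [224, 324, 640, 264]
r2 m[ice→φ3] = [2816, 4158, 7600, 14124]
r2 m[ice→φ5] = [9856, 8316, 12160, 7062]
r2 m[fog→φ1] = [3, 9, 9, 5]
r2 m[fog→φ2] = [95, 91, 80, 101]
r2 m[rain→φ1] = [1, 1, 1, 1]
r3 m[φ0→sprk] = [29884, 49858, 36044, 17922]
r3 m[φ0→ice] = [687, 585, 711, 1431]
r3 m[φ1→ice] = [548, 489, 607, 685]
r3 m[φ1→fog] = [34144, 31228, 31336, 37000]
r3 m[φ1→rain] = [207676, 241152, 226528, 175152]
r3 m[φ2→fog] = [3, 9, 9, 5]
r3 m[φ3→ice] = [7, 6, 8, 2]
r3 m[φ4→sprk] = [6, 9, 3, 8]
r3 m[φ5→ice] = [2, 3, 5, 4]
r3 m[φ6→sprk] = [1, 7, 9, 9]
r3 m[sprk→φ0] = [6, 63, 27, 72]
r3 m[sprk→φ4] = [20, 196, 198, 117]
r3 m[sprk→φ6] = [120, 252, 66, 104]
r3 m[ice→φ0] = [1232, 1386, 3800, 856]
r3 m[ice→φ1] = [224, 324, 640, 264]
r3 m[ice→φ3] = [2816, 4158, 7600, 14124]
r3 m[ice→φ5] = [9856, 8316, 12160, 7062]
r3 m[fog→φ1] = [3, 9, 9, 5]
r3 m[fog→φ2] = [95, 91, 80, 101]
r3 m[rain→φ1] = [1, 1, 1, 1]
r4 m[φ0→sprk] = [29884, 49858, 36044, 17922]
r4 m[φ0→ice] = [687, 585, 711, 1431]
r4 m[φ1→ice] = [548, 489, 607, 685]
r4 m[φ1→fog] = [34144, 31228, 31336, 37000]
r4 m[φ1→rain] = [207676, 241152, 226528, 175152]
r4 m[φ2→fog] = [3, 9, 9, 5]
r4 m[φ3→ice] = [7, 6, 8, 2]
r4 m[φ4→sprk] = [6, 9, 3, 8]
r4 m[φ5→ice] = [2, 3, 5, 4]
r4 m[φ6→sprk] = [1, 7, 9, 9]
r4 m[sprk→φ0] = [6, 63, 27, 72]
r4 m[sprk→φ4] = [29884, 349006, 324396, 161298]
r4 m[sprk→φ6] = [179304, 448722, 108132, 143376]
r4 m[ice→φ0] = [7672, 8802, 24280, 5480]
r4 m[ice→φ1] = [9618, 10530, 28440, 11448]
r4 m[ice→φ3] = [752952, 858195, 2157885, 3920940]
r4 m[ice→φ5] = [2635332, 1716390, 3452616, 1960470]
r4 m[fog→φ1] = [3, 9, 9, 5]
r4 m[fog→φ2] = [34144, 31228, 31336, 37000]
r4 m[rain→φ1] = [1, 1, 1, 1]
r5 m[φ0→sprk] = [190316, 316994, 228844, 114354]
r5 m[φ0→ice] = [687, 585, 711, 1431]
r5 m[φ1→ice] = [548, 489, 607, 685]
r5 m[φ1→fog] = [1431264, 1297764, 1319154, 1535748]
r5 m[φ1→rain] = [8454876, 10294512, 9375168, 7400238]
r5 m[φ2→fog] = [3, 9, 9, 5]
r5 m[φ3→ice] = [7, 6, 8, 2]
r5 m[φ4→sprk] = [6, 9, 3, 8]
r5 m[φ5→ice] = [2, 3, 5, 4]
r5 m[φ6→sprk] = [1, 7, 9, 9]
r5 m[sprk→φ0] = [6, 63, 27, 72]
r5 m[sprk→φ4] = [29884, 349006, 324396, 161298]
r5 m[sprk→φ6] = [179304, 448722, 108132, 143376]
r5 m[ice→φ0] = [7672, 8802, 24280, 5480]
r5 m[ice→φ1] = [9618, 10530, 28440, 11448]
r5 m[ice→φ3] = [752952, 858195, 2157885, 3920940]
r5 m[ice→φ5] = [2635332, 1716390, 3452616, 1960470]
r5 m[fog→φ1] = [3, 9, 9, 5]
r5 m[fog→φ2] = [34144, 31228, 31336, 37000]
r5 m[rain→φ1] = [1, 1, 1, 1]
r6 m[φ0→sprk] = [190316, 316994, 228844, 114354]
r6 m[φ0→ice] = [687, 585, 711, 1431]
r6 m[φ1→ice] = [548, 489, 607, 685]
r6 m[φ1→fog] = [1431264, 1297764, 1319154, 1535748]
r6 m[φ1→rain] = [8454876, 10294512, 9375168, 7400238]
r6 m[φ2→fog] = [3, 9, 9, 5]
r6 m[φ3→ice] = [7, 6, 8, 2]
r6 m[φ4→sprk] = [6, 9, 3, 8]
r6 m[φ5→ice] = [2, 3, 5, 4]
r6 m[φ6→sprk] = [1, 7, 9, 9]
r6 m[sprk→φ0] = [6, 63, 27, 72]
r6 m[sprk→φ4] = [190316, 2218958, 2059596, 1029186]
r6 m[sprk→φ6] = [1141896, 2852946, 686532, 914832]
r6 m[ice→φ0] = [7672, 8802, 24280, 5480]
r6 m[ice→φ1] = [9618, 10530, 28440, 11448]
r6 m[ice→φ3] = [752952, 858195, 2157885, 3920940]
r6 m[ice→φ5] = [2635332, 1716390, 3452616, 1960470]
r6 m[fog→φ1] = [3, 9, 9, 5]
r6 m[fog→φ2] = [1431264, 1297764, 1319154, 1535748]
r6 m[rain→φ1] = [1, 1, 1, 1]
r7 m[φ0→sprk] = [190316, 316994, 228844, 114354]
r7 m[φ0→ice] = [687, 585, 711, 1431]
r7 m[φ1→ice] = [548, 489, 607, 685]
r7 m[φ1→fog] = [1431264, 1297764, 1319154, 1535748]
r7 m[φ1→rain] = [8454876, 10294512, 9375168, 7400238]
r7 m[φ2→fog] = [3, 9, 9, 5]
r7 m[φ3→ice] = [7, 6, 8, 2]
r7 m[φ4→sprk] = [6, 9, 3, 8]
r7 m[φ5→ice] = [2, 3, 5, 4]
r7 m[φ6→sprk] = [1, 7, 9, 9]
r7 m[sprk→φ0] = [6, 63, 27, 72]
r7 m[sprk→φ4] = [190316, 2218958, 2059596, 1029186]
r7 m[sprk→φ6] = [1141896, 2852946, 686532, 914832]
r7 m[ice→φ0] = [7672, 8802, 24280, 5480]
r7 m[ice→φ1] = [9618, 10530, 28440, 11448]
r7 m[ice→φ3] = [752952, 858195, 2157885, 3920940]
r7 m[ice→φ5] = [2635332, 1716390, 3452616, 1960470]
r7 m[fog→φ1] = [3, 9, 9, 5]
r7 m[fog→φ2] = [1431264, 1297764, 1319154, 1535748]
r7 m[rain→φ1] = [1, 1, 1, 1]
fixed point reached at round 7
b[ice] = ⊗ incoming = [5270664, 5149170, 17263080, 7841880]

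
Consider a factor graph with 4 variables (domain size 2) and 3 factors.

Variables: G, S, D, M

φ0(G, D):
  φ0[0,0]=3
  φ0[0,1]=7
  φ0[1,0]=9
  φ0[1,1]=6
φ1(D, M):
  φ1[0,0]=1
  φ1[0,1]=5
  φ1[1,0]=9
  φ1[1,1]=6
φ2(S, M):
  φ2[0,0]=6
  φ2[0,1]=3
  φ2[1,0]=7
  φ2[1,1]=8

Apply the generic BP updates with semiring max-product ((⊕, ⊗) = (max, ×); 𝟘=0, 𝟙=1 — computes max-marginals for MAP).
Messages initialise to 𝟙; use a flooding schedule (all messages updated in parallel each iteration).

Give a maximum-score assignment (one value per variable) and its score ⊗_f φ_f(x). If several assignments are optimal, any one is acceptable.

assignment: (G=0, S=1, D=1, M=0); score = 441

init: all messages = 𝟙 over 2 values
r1 m[φ0→G] = [7, 9]
r1 m[φ0→D] = [9, 7]
r1 m[φ1→D] = [5, 9]
r1 m[φ1→M] = [9, 6]
r1 m[φ2→S] = [6, 8]
r1 m[φ2→M] = [7, 8]
r1 m[G→φ0] = [1, 1]
r1 m[S→φ2] = [1, 1]
r1 m[D→φ0] = [1, 1]
r1 m[D→φ1] = [1, 1]
r1 m[M→φ1] = [1, 1]
r1 m[M→φ2] = [1, 1]
r2 m[φ0→G] = [7, 9]
r2 m[φ0→D] = [9, 7]
r2 m[φ1→D] = [5, 9]
r2 m[φ1→M] = [9, 6]
r2 m[φ2→S] = [6, 8]
r2 m[φ2→M] = [7, 8]
r2 m[G→φ0] = [1, 1]
r2 m[S→φ2] = [1, 1]
r2 m[D→φ0] = [5, 9]
r2 m[D→φ1] = [9, 7]
r2 m[M→φ1] = [7, 8]
r2 m[M→φ2] = [9, 6]
r3 m[φ0→G] = [63, 54]
r3 m[φ0→D] = [9, 7]
r3 m[φ1→D] = [40, 63]
r3 m[φ1→M] = [63, 45]
r3 m[φ2→S] = [54, 63]
r3 m[φ2→M] = [7, 8]
r3 m[G→φ0] = [1, 1]
r3 m[S→φ2] = [1, 1]
r3 m[D→φ0] = [5, 9]
r3 m[D→φ1] = [9, 7]
r3 m[M→φ1] = [7, 8]
r3 m[M→φ2] = [9, 6]
r4 m[φ0→G] = [63, 54]
r4 m[φ0→D] = [9, 7]
r4 m[φ1→D] = [40, 63]
r4 m[φ1→M] = [63, 45]
r4 m[φ2→S] = [54, 63]
r4 m[φ2→M] = [7, 8]
r4 m[G→φ0] = [1, 1]
r4 m[S→φ2] = [1, 1]
r4 m[D→φ0] = [40, 63]
r4 m[D→φ1] = [9, 7]
r4 m[M→φ1] = [7, 8]
r4 m[M→φ2] = [63, 45]
r5 m[φ0→G] = [441, 378]
r5 m[φ0→D] = [9, 7]
r5 m[φ1→D] = [40, 63]
r5 m[φ1→M] = [63, 45]
r5 m[φ2→S] = [378, 441]
r5 m[φ2→M] = [7, 8]
r5 m[G→φ0] = [1, 1]
r5 m[S→φ2] = [1, 1]
r5 m[D→φ0] = [40, 63]
r5 m[D→φ1] = [9, 7]
r5 m[M→φ1] = [7, 8]
r5 m[M→φ2] = [63, 45]
r6 m[φ0→G] = [441, 378]
r6 m[φ0→D] = [9, 7]
r6 m[φ1→D] = [40, 63]
r6 m[φ1→M] = [63, 45]
r6 m[φ2→S] = [378, 441]
r6 m[φ2→M] = [7, 8]
r6 m[G→φ0] = [1, 1]
r6 m[S→φ2] = [1, 1]
r6 m[D→φ0] = [40, 63]
r6 m[D→φ1] = [9, 7]
r6 m[M→φ1] = [7, 8]
r6 m[M→φ2] = [63, 45]
fixed point reached at round 6
traceback from G: (G=0, S=1, D=1, M=0), score=441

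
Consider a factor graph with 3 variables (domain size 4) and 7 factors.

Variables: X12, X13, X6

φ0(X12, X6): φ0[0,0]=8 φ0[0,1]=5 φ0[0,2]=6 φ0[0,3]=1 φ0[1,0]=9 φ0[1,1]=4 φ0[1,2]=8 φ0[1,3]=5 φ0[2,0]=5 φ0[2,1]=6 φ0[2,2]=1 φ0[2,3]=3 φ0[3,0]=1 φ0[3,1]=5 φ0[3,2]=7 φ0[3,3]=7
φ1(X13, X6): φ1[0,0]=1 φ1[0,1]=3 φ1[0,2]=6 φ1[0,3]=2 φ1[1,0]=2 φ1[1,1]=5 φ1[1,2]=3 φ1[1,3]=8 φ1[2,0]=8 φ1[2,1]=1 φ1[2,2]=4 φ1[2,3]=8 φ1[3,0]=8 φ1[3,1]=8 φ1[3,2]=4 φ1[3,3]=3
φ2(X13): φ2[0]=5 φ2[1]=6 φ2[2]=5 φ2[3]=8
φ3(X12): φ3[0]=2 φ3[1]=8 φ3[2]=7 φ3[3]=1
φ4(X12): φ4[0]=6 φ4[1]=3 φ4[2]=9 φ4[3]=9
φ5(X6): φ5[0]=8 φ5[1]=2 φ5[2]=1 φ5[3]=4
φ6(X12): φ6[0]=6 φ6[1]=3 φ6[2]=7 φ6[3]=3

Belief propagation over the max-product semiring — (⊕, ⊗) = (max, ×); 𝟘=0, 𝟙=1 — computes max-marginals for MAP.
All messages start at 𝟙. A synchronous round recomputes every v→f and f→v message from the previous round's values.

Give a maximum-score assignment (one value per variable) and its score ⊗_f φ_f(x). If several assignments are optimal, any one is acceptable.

init: all messages = 𝟙 over 4 values
r1 m[φ0→X12] = [8, 9, 6, 7]
r1 m[φ0→X6] = [9, 6, 8, 7]
r1 m[φ1→X13] = [6, 8, 8, 8]
r1 m[φ1→X6] = [8, 8, 6, 8]
r1 m[φ2→X13] = [5, 6, 5, 8]
r1 m[φ3→X12] = [2, 8, 7, 1]
r1 m[φ4→X12] = [6, 3, 9, 9]
r1 m[φ5→X6] = [8, 2, 1, 4]
r1 m[φ6→X12] = [6, 3, 7, 3]
r1 m[X12→φ0] = [1, 1, 1, 1]
r1 m[X12→φ3] = [1, 1, 1, 1]
r1 m[X12→φ4] = [1, 1, 1, 1]
r1 m[X12→φ6] = [1, 1, 1, 1]
r1 m[X13→φ1] = [1, 1, 1, 1]
r1 m[X13→φ2] = [1, 1, 1, 1]
r1 m[X6→φ0] = [1, 1, 1, 1]
r1 m[X6→φ1] = [1, 1, 1, 1]
r1 m[X6→φ5] = [1, 1, 1, 1]
r2 m[φ0→X12] = [8, 9, 6, 7]
r2 m[φ0→X6] = [9, 6, 8, 7]
r2 m[φ1→X13] = [6, 8, 8, 8]
r2 m[φ1→X6] = [8, 8, 6, 8]
r2 m[φ2→X13] = [5, 6, 5, 8]
r2 m[φ3→X12] = [2, 8, 7, 1]
r2 m[φ4→X12] = [6, 3, 9, 9]
r2 m[φ5→X6] = [8, 2, 1, 4]
r2 m[φ6→X12] = [6, 3, 7, 3]
r2 m[X12→φ0] = [72, 72, 441, 27]
r2 m[X12→φ3] = [288, 81, 378, 189]
r2 m[X12→φ4] = [96, 216, 294, 21]
r2 m[X12→φ6] = [96, 216, 378, 63]
r2 m[X13→φ1] = [5, 6, 5, 8]
r2 m[X13→φ2] = [6, 8, 8, 8]
r2 m[X6→φ0] = [64, 16, 6, 32]
r2 m[X6→φ1] = [72, 12, 8, 28]
r2 m[X6→φ5] = [72, 48, 48, 56]
r3 m[φ0→X12] = [512, 576, 320, 224]
r3 m[φ0→X6] = [2205, 2646, 576, 1323]
r3 m[φ1→X13] = [72, 224, 576, 576]
r3 m[φ1→X6] = [64, 64, 32, 48]
r3 m[φ2→X13] = [5, 6, 5, 8]
r3 m[φ3→X12] = [2, 8, 7, 1]
r3 m[φ4→X12] = [6, 3, 9, 9]
r3 m[φ5→X6] = [8, 2, 1, 4]
r3 m[φ6→X12] = [6, 3, 7, 3]
r3 m[X12→φ0] = [72, 72, 441, 27]
r3 m[X12→φ3] = [288, 81, 378, 189]
r3 m[X12→φ4] = [96, 216, 294, 21]
r3 m[X12→φ6] = [96, 216, 378, 63]
r3 m[X13→φ1] = [5, 6, 5, 8]
r3 m[X13→φ2] = [6, 8, 8, 8]
r3 m[X6→φ0] = [64, 16, 6, 32]
r3 m[X6→φ1] = [72, 12, 8, 28]
r3 m[X6→φ5] = [72, 48, 48, 56]
r4 m[φ0→X12] = [512, 576, 320, 224]
r4 m[φ0→X6] = [2205, 2646, 576, 1323]
r4 m[φ1→X13] = [72, 224, 576, 576]
r4 m[φ1→X6] = [64, 64, 32, 48]
r4 m[φ2→X13] = [5, 6, 5, 8]
r4 m[φ3→X12] = [2, 8, 7, 1]
r4 m[φ4→X12] = [6, 3, 9, 9]
r4 m[φ5→X6] = [8, 2, 1, 4]
r4 m[φ6→X12] = [6, 3, 7, 3]
r4 m[X12→φ0] = [72, 72, 441, 27]
r4 m[X12→φ3] = [18432, 5184, 20160, 6048]
r4 m[X12→φ4] = [6144, 13824, 15680, 672]
r4 m[X12→φ6] = [6144, 13824, 20160, 2016]
r4 m[X13→φ1] = [5, 6, 5, 8]
r4 m[X13→φ2] = [72, 224, 576, 576]
r4 m[X6→φ0] = [512, 128, 32, 192]
r4 m[X6→φ1] = [17640, 5292, 576, 5292]
r4 m[X6→φ5] = [141120, 169344, 18432, 63504]
r5 m[φ0→X12] = [4096, 4608, 2560, 1344]
r5 m[φ0→X6] = [2205, 2646, 576, 1323]
r5 m[φ1→X13] = [17640, 42336, 141120, 141120]
r5 m[φ1→X6] = [64, 64, 32, 48]
r5 m[φ2→X13] = [5, 6, 5, 8]
r5 m[φ3→X12] = [2, 8, 7, 1]
r5 m[φ4→X12] = [6, 3, 9, 9]
r5 m[φ5→X6] = [8, 2, 1, 4]
r5 m[φ6→X12] = [6, 3, 7, 3]
r5 m[X12→φ0] = [72, 72, 441, 27]
r5 m[X12→φ3] = [18432, 5184, 20160, 6048]
r5 m[X12→φ4] = [6144, 13824, 15680, 672]
r5 m[X12→φ6] = [6144, 13824, 20160, 2016]
r5 m[X13→φ1] = [5, 6, 5, 8]
r5 m[X13→φ2] = [72, 224, 576, 576]
r5 m[X6→φ0] = [512, 128, 32, 192]
r5 m[X6→φ1] = [17640, 5292, 576, 5292]
r5 m[X6→φ5] = [141120, 169344, 18432, 63504]
r6 m[φ0→X12] = [4096, 4608, 2560, 1344]
r6 m[φ0→X6] = [2205, 2646, 576, 1323]
r6 m[φ1→X13] = [17640, 42336, 141120, 141120]
r6 m[φ1→X6] = [64, 64, 32, 48]
r6 m[φ2→X13] = [5, 6, 5, 8]
r6 m[φ3→X12] = [2, 8, 7, 1]
r6 m[φ4→X12] = [6, 3, 9, 9]
r6 m[φ5→X6] = [8, 2, 1, 4]
r6 m[φ6→X12] = [6, 3, 7, 3]
r6 m[X12→φ0] = [72, 72, 441, 27]
r6 m[X12→φ3] = [147456, 41472, 161280, 36288]
r6 m[X12→φ4] = [49152, 110592, 125440, 4032]
r6 m[X12→φ6] = [49152, 110592, 161280, 12096]
r6 m[X13→φ1] = [5, 6, 5, 8]
r6 m[X13→φ2] = [17640, 42336, 141120, 141120]
r6 m[X6→φ0] = [512, 128, 32, 192]
r6 m[X6→φ1] = [17640, 5292, 576, 5292]
r6 m[X6→φ5] = [141120, 169344, 18432, 63504]
r7 m[φ0→X12] = [4096, 4608, 2560, 1344]
r7 m[φ0→X6] = [2205, 2646, 576, 1323]
r7 m[φ1→X13] = [17640, 42336, 141120, 141120]
r7 m[φ1→X6] = [64, 64, 32, 48]
r7 m[φ2→X13] = [5, 6, 5, 8]
r7 m[φ3→X12] = [2, 8, 7, 1]
r7 m[φ4→X12] = [6, 3, 9, 9]
r7 m[φ5→X6] = [8, 2, 1, 4]
r7 m[φ6→X12] = [6, 3, 7, 3]
r7 m[X12→φ0] = [72, 72, 441, 27]
r7 m[X12→φ3] = [147456, 41472, 161280, 36288]
r7 m[X12→φ4] = [49152, 110592, 125440, 4032]
r7 m[X12→φ6] = [49152, 110592, 161280, 12096]
r7 m[X13→φ1] = [5, 6, 5, 8]
r7 m[X13→φ2] = [17640, 42336, 141120, 141120]
r7 m[X6→φ0] = [512, 128, 32, 192]
r7 m[X6→φ1] = [17640, 5292, 576, 5292]
r7 m[X6→φ5] = [141120, 169344, 18432, 63504]
fixed point reached at round 7
traceback from X12: (X12=2, X13=3, X6=0), score=1128960

assignment: (X12=2, X13=3, X6=0); score = 1128960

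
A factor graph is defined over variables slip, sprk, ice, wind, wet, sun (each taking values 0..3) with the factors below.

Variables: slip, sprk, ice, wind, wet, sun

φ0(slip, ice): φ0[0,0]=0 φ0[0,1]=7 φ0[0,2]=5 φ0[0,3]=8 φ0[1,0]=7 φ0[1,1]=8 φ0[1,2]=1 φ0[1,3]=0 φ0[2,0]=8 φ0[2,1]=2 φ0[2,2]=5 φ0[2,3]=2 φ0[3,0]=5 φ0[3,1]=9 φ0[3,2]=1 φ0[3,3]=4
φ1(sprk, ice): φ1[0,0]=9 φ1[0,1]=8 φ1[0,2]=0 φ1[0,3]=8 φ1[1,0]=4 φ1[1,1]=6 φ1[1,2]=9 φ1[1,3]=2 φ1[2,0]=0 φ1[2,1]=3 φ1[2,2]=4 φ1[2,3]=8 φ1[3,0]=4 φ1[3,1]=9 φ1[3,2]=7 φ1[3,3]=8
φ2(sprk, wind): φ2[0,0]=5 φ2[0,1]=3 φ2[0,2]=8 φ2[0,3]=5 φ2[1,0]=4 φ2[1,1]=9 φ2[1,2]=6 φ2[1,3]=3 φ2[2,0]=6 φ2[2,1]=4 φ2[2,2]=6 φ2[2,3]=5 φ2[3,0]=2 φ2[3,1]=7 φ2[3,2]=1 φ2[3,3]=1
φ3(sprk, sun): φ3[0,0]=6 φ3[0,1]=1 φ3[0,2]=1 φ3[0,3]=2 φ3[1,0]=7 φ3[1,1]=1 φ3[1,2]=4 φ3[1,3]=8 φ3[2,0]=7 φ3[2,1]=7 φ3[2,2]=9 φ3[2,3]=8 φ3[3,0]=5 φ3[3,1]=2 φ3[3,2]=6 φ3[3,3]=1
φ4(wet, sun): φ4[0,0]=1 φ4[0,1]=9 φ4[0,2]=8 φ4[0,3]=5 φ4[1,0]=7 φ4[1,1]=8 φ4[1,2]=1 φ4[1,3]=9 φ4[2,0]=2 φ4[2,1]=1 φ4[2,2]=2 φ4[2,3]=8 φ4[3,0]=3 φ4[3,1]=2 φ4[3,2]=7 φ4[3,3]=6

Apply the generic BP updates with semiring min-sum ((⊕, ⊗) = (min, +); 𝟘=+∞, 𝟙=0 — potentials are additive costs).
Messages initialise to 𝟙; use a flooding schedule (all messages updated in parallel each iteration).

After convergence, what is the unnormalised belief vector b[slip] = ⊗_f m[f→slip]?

init: all messages = 𝟙 over 4 values
r1 m[φ0→slip] = [0, 0, 2, 1]
r1 m[φ0→ice] = [0, 2, 1, 0]
r1 m[φ1→sprk] = [0, 2, 0, 4]
r1 m[φ1→ice] = [0, 3, 0, 2]
r1 m[φ2→sprk] = [3, 3, 4, 1]
r1 m[φ2→wind] = [2, 3, 1, 1]
r1 m[φ3→sprk] = [1, 1, 7, 1]
r1 m[φ3→sun] = [5, 1, 1, 1]
r1 m[φ4→wet] = [1, 1, 1, 2]
r1 m[φ4→sun] = [1, 1, 1, 5]
r1 m[slip→φ0] = [0, 0, 0, 0]
r1 m[sprk→φ1] = [0, 0, 0, 0]
r1 m[sprk→φ2] = [0, 0, 0, 0]
r1 m[sprk→φ3] = [0, 0, 0, 0]
r1 m[ice→φ0] = [0, 0, 0, 0]
r1 m[ice→φ1] = [0, 0, 0, 0]
r1 m[wind→φ2] = [0, 0, 0, 0]
r1 m[wet→φ4] = [0, 0, 0, 0]
r1 m[sun→φ3] = [0, 0, 0, 0]
r1 m[sun→φ4] = [0, 0, 0, 0]
r2 m[φ0→slip] = [0, 0, 2, 1]
r2 m[φ0→ice] = [0, 2, 1, 0]
r2 m[φ1→sprk] = [0, 2, 0, 4]
r2 m[φ1→ice] = [0, 3, 0, 2]
r2 m[φ2→sprk] = [3, 3, 4, 1]
r2 m[φ2→wind] = [2, 3, 1, 1]
r2 m[φ3→sprk] = [1, 1, 7, 1]
r2 m[φ3→sun] = [5, 1, 1, 1]
r2 m[φ4→wet] = [1, 1, 1, 2]
r2 m[φ4→sun] = [1, 1, 1, 5]
r2 m[slip→φ0] = [0, 0, 0, 0]
r2 m[sprk→φ1] = [4, 4, 11, 2]
r2 m[sprk→φ2] = [1, 3, 7, 5]
r2 m[sprk→φ3] = [3, 5, 4, 5]
r2 m[ice→φ0] = [0, 3, 0, 2]
r2 m[ice→φ1] = [0, 2, 1, 0]
r2 m[wind→φ2] = [0, 0, 0, 0]
r2 m[wet→φ4] = [0, 0, 0, 0]
r2 m[sun→φ3] = [1, 1, 1, 5]
r2 m[sun→φ4] = [5, 1, 1, 1]
r3 m[φ0→slip] = [0, 1, 4, 1]
r3 m[φ0→ice] = [0, 2, 1, 0]
r3 m[φ1→sprk] = [1, 2, 0, 4]
r3 m[φ1→ice] = [6, 10, 4, 6]
r3 m[φ2→sprk] = [3, 3, 4, 1]
r3 m[φ2→wind] = [6, 4, 6, 6]
r3 m[φ3→sprk] = [2, 2, 8, 3]
r3 m[φ3→sun] = [9, 4, 4, 5]
r3 m[φ4→wet] = [6, 2, 2, 3]
r3 m[φ4→sun] = [1, 1, 1, 5]
r3 m[slip→φ0] = [0, 0, 0, 0]
r3 m[sprk→φ1] = [4, 4, 11, 2]
r3 m[sprk→φ2] = [1, 3, 7, 5]
r3 m[sprk→φ3] = [3, 5, 4, 5]
r3 m[ice→φ0] = [0, 3, 0, 2]
r3 m[ice→φ1] = [0, 2, 1, 0]
r3 m[wind→φ2] = [0, 0, 0, 0]
r3 m[wet→φ4] = [0, 0, 0, 0]
r3 m[sun→φ3] = [1, 1, 1, 5]
r3 m[sun→φ4] = [5, 1, 1, 1]
r4 m[φ0→slip] = [0, 1, 4, 1]
r4 m[φ0→ice] = [0, 2, 1, 0]
r4 m[φ1→sprk] = [1, 2, 0, 4]
r4 m[φ1→ice] = [6, 10, 4, 6]
r4 m[φ2→sprk] = [3, 3, 4, 1]
r4 m[φ2→wind] = [6, 4, 6, 6]
r4 m[φ3→sprk] = [2, 2, 8, 3]
r4 m[φ3→sun] = [9, 4, 4, 5]
r4 m[φ4→wet] = [6, 2, 2, 3]
r4 m[φ4→sun] = [1, 1, 1, 5]
r4 m[slip→φ0] = [0, 0, 0, 0]
r4 m[sprk→φ1] = [5, 5, 12, 4]
r4 m[sprk→φ2] = [3, 4, 8, 7]
r4 m[sprk→φ3] = [4, 5, 4, 5]
r4 m[ice→φ0] = [6, 10, 4, 6]
r4 m[ice→φ1] = [0, 2, 1, 0]
r4 m[wind→φ2] = [0, 0, 0, 0]
r4 m[wet→φ4] = [0, 0, 0, 0]
r4 m[sun→φ3] = [1, 1, 1, 5]
r4 m[sun→φ4] = [9, 4, 4, 5]
r5 m[φ0→slip] = [6, 5, 8, 5]
r5 m[φ0→ice] = [0, 2, 1, 0]
r5 m[φ1→sprk] = [1, 2, 0, 4]
r5 m[φ1→ice] = [8, 11, 5, 7]
r5 m[φ2→sprk] = [3, 3, 4, 1]
r5 m[φ2→wind] = [8, 6, 8, 7]
r5 m[φ3→sprk] = [2, 2, 8, 3]
r5 m[φ3→sun] = [10, 5, 5, 6]
r5 m[φ4→wet] = [10, 5, 5, 6]
r5 m[φ4→sun] = [1, 1, 1, 5]
r5 m[slip→φ0] = [0, 0, 0, 0]
r5 m[sprk→φ1] = [5, 5, 12, 4]
r5 m[sprk→φ2] = [3, 4, 8, 7]
r5 m[sprk→φ3] = [4, 5, 4, 5]
r5 m[ice→φ0] = [6, 10, 4, 6]
r5 m[ice→φ1] = [0, 2, 1, 0]
r5 m[wind→φ2] = [0, 0, 0, 0]
r5 m[wet→φ4] = [0, 0, 0, 0]
r5 m[sun→φ3] = [1, 1, 1, 5]
r5 m[sun→φ4] = [9, 4, 4, 5]
r6 m[φ0→slip] = [6, 5, 8, 5]
r6 m[φ0→ice] = [0, 2, 1, 0]
r6 m[φ1→sprk] = [1, 2, 0, 4]
r6 m[φ1→ice] = [8, 11, 5, 7]
r6 m[φ2→sprk] = [3, 3, 4, 1]
r6 m[φ2→wind] = [8, 6, 8, 7]
r6 m[φ3→sprk] = [2, 2, 8, 3]
r6 m[φ3→sun] = [10, 5, 5, 6]
r6 m[φ4→wet] = [10, 5, 5, 6]
r6 m[φ4→sun] = [1, 1, 1, 5]
r6 m[slip→φ0] = [0, 0, 0, 0]
r6 m[sprk→φ1] = [5, 5, 12, 4]
r6 m[sprk→φ2] = [3, 4, 8, 7]
r6 m[sprk→φ3] = [4, 5, 4, 5]
r6 m[ice→φ0] = [8, 11, 5, 7]
r6 m[ice→φ1] = [0, 2, 1, 0]
r6 m[wind→φ2] = [0, 0, 0, 0]
r6 m[wet→φ4] = [0, 0, 0, 0]
r6 m[sun→φ3] = [1, 1, 1, 5]
r6 m[sun→φ4] = [10, 5, 5, 6]
r7 m[φ0→slip] = [8, 6, 9, 6]
r7 m[φ0→ice] = [0, 2, 1, 0]
r7 m[φ1→sprk] = [1, 2, 0, 4]
r7 m[φ1→ice] = [8, 11, 5, 7]
r7 m[φ2→sprk] = [3, 3, 4, 1]
r7 m[φ2→wind] = [8, 6, 8, 7]
r7 m[φ3→sprk] = [2, 2, 8, 3]
r7 m[φ3→sun] = [10, 5, 5, 6]
r7 m[φ4→wet] = [11, 6, 6, 7]
r7 m[φ4→sun] = [1, 1, 1, 5]
r7 m[slip→φ0] = [0, 0, 0, 0]
r7 m[sprk→φ1] = [5, 5, 12, 4]
r7 m[sprk→φ2] = [3, 4, 8, 7]
r7 m[sprk→φ3] = [4, 5, 4, 5]
r7 m[ice→φ0] = [8, 11, 5, 7]
r7 m[ice→φ1] = [0, 2, 1, 0]
r7 m[wind→φ2] = [0, 0, 0, 0]
r7 m[wet→φ4] = [0, 0, 0, 0]
r7 m[sun→φ3] = [1, 1, 1, 5]
r7 m[sun→φ4] = [10, 5, 5, 6]
r8 m[φ0→slip] = [8, 6, 9, 6]
r8 m[φ0→ice] = [0, 2, 1, 0]
r8 m[φ1→sprk] = [1, 2, 0, 4]
r8 m[φ1→ice] = [8, 11, 5, 7]
r8 m[φ2→sprk] = [3, 3, 4, 1]
r8 m[φ2→wind] = [8, 6, 8, 7]
r8 m[φ3→sprk] = [2, 2, 8, 3]
r8 m[φ3→sun] = [10, 5, 5, 6]
r8 m[φ4→wet] = [11, 6, 6, 7]
r8 m[φ4→sun] = [1, 1, 1, 5]
r8 m[slip→φ0] = [0, 0, 0, 0]
r8 m[sprk→φ1] = [5, 5, 12, 4]
r8 m[sprk→φ2] = [3, 4, 8, 7]
r8 m[sprk→φ3] = [4, 5, 4, 5]
r8 m[ice→φ0] = [8, 11, 5, 7]
r8 m[ice→φ1] = [0, 2, 1, 0]
r8 m[wind→φ2] = [0, 0, 0, 0]
r8 m[wet→φ4] = [0, 0, 0, 0]
r8 m[sun→φ3] = [1, 1, 1, 5]
r8 m[sun→φ4] = [10, 5, 5, 6]
fixed point reached at round 8
b[slip] = ⊗ incoming = [8, 6, 9, 6]

b[slip] = [8, 6, 9, 6]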